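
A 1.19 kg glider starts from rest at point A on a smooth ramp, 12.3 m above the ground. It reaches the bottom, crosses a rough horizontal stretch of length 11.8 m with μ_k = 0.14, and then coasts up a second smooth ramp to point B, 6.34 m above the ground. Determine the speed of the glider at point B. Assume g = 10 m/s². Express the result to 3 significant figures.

v = 9.28 m/s

Energy at A: mgh₁ = (1.19)(10)(12.3) = 146.37 J
Friction loss: W_f = μ_k mg d = 19.66 J
At B: ½mv² + mgh₂ = mgh₁ − W_f
½mv² = 146.37 − 19.66 − 75.446 = 51.265 J
v = √(2 × 51.265/1.19) = 9.282 m/s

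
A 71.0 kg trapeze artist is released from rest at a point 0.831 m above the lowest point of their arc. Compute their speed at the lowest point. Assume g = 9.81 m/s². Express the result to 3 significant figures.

By conservation of mechanical energy, mgh = ½mv²
v = √(2gh) = √(2 × 9.81 × 0.831) = √16.304 = 4.038 m/s

v = 4.04 m/s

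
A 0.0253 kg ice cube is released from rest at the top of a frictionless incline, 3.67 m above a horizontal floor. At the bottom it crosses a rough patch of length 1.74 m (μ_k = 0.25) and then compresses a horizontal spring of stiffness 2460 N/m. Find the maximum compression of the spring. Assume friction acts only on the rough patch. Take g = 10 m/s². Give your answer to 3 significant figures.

x = 0.0258 m

Initial energy: E₁ = mgh = (0.0253)(10)(3.67) = 0.92851 J
Friction removes W_f = μ_k mg d = (0.25)(0.0253)(10)(1.74) = 0.1101 J
Energy reaching the spring: E = 0.92851 − 0.1101 = 0.81845 J
At max compression ½kx² = E ⇒ x = √(2E/k) = √(2 × 0.81845/2460) = 0.02580 m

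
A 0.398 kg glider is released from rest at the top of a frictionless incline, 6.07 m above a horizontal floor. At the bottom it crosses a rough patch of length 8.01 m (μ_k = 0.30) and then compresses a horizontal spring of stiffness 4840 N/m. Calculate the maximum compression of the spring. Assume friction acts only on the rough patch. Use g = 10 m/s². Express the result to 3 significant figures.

x = 0.0777 m

Initial energy: E₁ = mgh = (0.398)(10)(6.07) = 24.159 J
Friction removes W_f = μ_k mg d = (0.30)(0.398)(10)(8.01) = 9.564 J
Energy reaching the spring: E = 24.159 − 9.564 = 14.595 J
At max compression ½kx² = E ⇒ x = √(2E/k) = √(2 × 14.595/4840) = 0.07766 m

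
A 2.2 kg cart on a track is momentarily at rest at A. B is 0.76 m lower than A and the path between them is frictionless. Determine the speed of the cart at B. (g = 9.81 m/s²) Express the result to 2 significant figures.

Equating total energy at the two states: mgh = ½mv²
The mass cancels from both sides.
v = √(2gh) = √(2 × 9.81 × 0.76) = √14.911 = 3.862 m/s

v = 3.9 m/s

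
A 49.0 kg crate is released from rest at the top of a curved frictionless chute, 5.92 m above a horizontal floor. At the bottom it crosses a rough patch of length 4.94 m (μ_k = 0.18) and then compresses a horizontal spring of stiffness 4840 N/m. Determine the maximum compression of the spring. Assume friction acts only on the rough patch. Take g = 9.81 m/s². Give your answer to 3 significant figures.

Initial energy: E₁ = mgh = (49.0)(9.81)(5.92) = 2845.7 J
Friction removes W_f = μ_k mg d = (0.18)(49.0)(9.81)(4.94) = 427.4 J
Energy reaching the spring: E = 2845.7 − 427.4 = 2418.3 J
At max compression ½kx² = E ⇒ x = √(2E/k) = √(2 × 2418.3/4840) = 0.9996 m

x = 1.00 m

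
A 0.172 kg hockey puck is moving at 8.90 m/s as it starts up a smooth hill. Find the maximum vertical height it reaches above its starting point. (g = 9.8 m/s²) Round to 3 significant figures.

By energy conservation, ½mv² = mgh
h = v²/(2g) = 8.90²/(2 × 9.8) = 4.041 m

h = 4.04 m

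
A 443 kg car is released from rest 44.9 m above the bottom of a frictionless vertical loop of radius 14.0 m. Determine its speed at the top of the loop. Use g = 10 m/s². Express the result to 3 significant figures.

Energy conservation: mgh = ½mv_top² + mg(2r)
v_top² = 2g(h − 2r) = 2(10)(44.9 − 28.00) = 338.0
v_top = 18.38 m/s

v = 18.4 m/s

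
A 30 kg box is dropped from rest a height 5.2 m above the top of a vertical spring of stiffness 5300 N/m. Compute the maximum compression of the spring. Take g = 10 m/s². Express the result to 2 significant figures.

x = 0.83 m

Measuring PE from the top of the relaxed spring, at max compression the box has dropped H + x with zero KE, so:
mg(H + x) = ½kx²
½(5300)x² − (30)(10)x − (30)(10)(5.2) = 0
2650x² − 300.0x − 1560 = 0
x = [300.0 + √(90000 + 1.6536e+07)]/(2 × 2650) = 0.8259 m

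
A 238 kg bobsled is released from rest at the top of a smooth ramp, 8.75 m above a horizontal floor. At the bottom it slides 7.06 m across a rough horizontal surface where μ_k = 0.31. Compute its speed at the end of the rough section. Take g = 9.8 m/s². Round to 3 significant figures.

Energy bookkeeping (friction removes W_f = μ_k N d):
mgh = ½mv² + μ_k m g d
W_f = μ_k mg d = (0.31)(238)(9.8)(7.06) = 5105 J
½mv² = mgh − W_f = 20408 − 5105 = 15304 J
v = √(2 × 15304/238) = 11.34 m/s

v = 11.3 m/s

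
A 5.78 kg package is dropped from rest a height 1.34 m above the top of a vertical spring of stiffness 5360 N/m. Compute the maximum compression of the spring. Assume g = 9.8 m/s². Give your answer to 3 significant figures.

x = 0.179 m

Take the reference level at the top of the uncompressed spring. At max compression the package has fallen H + x and is momentarily at rest:
mg(H + x) = ½kx²
½(5360)x² − (5.78)(9.8)x − (5.78)(9.8)(1.34) = 0
2680x² − 56.64x − 75.90 = 0
x = [56.64 + √(3209 + 813680)]/(2 × 2680) = 0.1792 m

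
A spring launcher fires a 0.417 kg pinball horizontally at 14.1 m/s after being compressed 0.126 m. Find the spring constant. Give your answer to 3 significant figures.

k = 5220 N/m

Energy stored in the spring equals the launch KE: ½kx² = ½mv²
k = mv²/x² = (0.417)(14.1)²/(0.126)² = 5222 N/m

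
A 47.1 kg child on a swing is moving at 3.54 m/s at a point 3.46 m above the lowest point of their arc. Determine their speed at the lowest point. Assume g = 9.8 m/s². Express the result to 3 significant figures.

v = 8.96 m/s

Mechanical energy is conserved (no friction): ½mv₀² + mgh = ½mv²
v² = v₀² + 2gh = (3.54)² + 2(9.8)(3.46) = 80.348
v = √80.348 = 8.964 m/s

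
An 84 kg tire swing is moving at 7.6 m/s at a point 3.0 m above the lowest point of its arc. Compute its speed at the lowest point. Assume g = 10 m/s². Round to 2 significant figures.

v = 11 m/s

Energy conservation between the two points: ½mv₀² + mgh = ½mv²
v² = v₀² + 2gh = (7.6)² + 2(10)(3.0) = 117.76
v = √117.76 = 10.85 m/s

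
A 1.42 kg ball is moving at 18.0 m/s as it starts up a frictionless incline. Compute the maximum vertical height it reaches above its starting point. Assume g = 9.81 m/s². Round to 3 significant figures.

Setting KE at the bottom equal to PE gained: ½mv² = mgh
h = v²/(2g) = 18.0²/(2 × 9.81) = 16.51 m

h = 16.5 m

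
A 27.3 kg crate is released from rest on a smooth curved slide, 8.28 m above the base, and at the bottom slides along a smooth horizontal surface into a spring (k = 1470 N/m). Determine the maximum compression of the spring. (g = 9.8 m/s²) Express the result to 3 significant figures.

x = 1.74 m

Gravitational PE at the top equals spring PE at max compression: mgh = ½kx²
x = √(2mgh/k) = √(2 × 27.3 × 9.8 × 8.28 / 1470) = 1.736 m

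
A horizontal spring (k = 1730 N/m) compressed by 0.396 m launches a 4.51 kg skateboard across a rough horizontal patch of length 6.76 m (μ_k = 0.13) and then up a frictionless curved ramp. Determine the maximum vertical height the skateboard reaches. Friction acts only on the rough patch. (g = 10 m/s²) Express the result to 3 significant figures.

h = 2.13 m

Spring energy: E₀ = ½kx² = ½(1730)(0.396)² = 135.65 J
Friction: W_f = μ_k mg d = (0.13)(4.51)(10)(6.76) = 39.63 J
Energy at base of ramp: E = 135.65 − 39.63 = 96.012 J
At max height all remaining energy is PE: mgh = E ⇒ h = E/(mg) = 96.012/(4.51 × 10) = 2.129 m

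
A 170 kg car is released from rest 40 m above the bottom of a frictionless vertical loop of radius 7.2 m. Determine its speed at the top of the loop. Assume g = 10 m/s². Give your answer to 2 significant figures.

v = 23 m/s

Energy conservation: mgh = ½mv_top² + mg(2r)
v_top² = 2g(h − 2r) = 2(10)(40 − 14.40) = 512.0
v_top = 22.63 m/s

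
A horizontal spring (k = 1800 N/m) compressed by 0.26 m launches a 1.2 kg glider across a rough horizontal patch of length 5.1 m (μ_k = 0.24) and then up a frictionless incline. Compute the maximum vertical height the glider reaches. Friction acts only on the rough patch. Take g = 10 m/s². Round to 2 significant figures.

h = 3.8 m

Spring energy: E₀ = ½kx² = ½(1800)(0.26)² = 60.840 J
Friction: W_f = μ_k mg d = (0.24)(1.2)(10)(5.1) = 14.69 J
Energy at base of ramp: E = 60.840 − 14.69 = 46.152 J
At max height all remaining energy is PE: mgh = E ⇒ h = E/(mg) = 46.152/(1.2 × 10) = 3.846 m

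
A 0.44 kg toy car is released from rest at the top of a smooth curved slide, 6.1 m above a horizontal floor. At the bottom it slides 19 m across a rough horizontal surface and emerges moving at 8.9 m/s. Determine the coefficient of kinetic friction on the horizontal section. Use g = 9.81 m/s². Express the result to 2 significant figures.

Applying the work–energy principle:
mgh = ½mv² + μ_k m g d
mgh = 26.330 J; ½mv² = 17.426 J
W_f = 26.330 − 17.426 = 8.904 J
μ_k = W_f/(mg·d) = 8.904/(4.316 × 19) = 0.1086

μ_k = 0.11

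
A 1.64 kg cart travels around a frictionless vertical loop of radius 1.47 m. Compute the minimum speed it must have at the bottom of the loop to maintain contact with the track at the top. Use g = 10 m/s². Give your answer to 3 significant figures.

v = 8.57 m/s

At the top: mg = mv_top²/r ⇒ v_top² = gr = 14.70 m²/s²
Energy from bottom to top (height 2r): ½mv_bot² = ½mv_top² + mg(2r)
v_bot² = gr + 4gr = 5gr = 73.50
v_bot = √(5gr) = 8.573 m/s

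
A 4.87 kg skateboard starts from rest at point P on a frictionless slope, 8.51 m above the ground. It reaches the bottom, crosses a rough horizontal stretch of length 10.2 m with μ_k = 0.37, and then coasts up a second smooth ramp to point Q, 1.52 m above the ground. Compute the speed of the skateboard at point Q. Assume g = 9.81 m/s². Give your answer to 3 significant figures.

v = 7.94 m/s

Energy at P: mgh₁ = (4.87)(9.81)(8.51) = 406.56 J
Friction loss: W_f = μ_k mg d = 180.3 J
At Q: ½mv² + mgh₂ = mgh₁ − W_f
½mv² = 406.56 − 180.3 − 72.618 = 153.64 J
v = √(2 × 153.64/4.87) = 7.943 m/s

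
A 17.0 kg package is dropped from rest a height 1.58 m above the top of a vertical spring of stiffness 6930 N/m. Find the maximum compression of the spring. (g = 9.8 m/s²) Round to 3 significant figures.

x = 0.301 m

Measuring PE from the top of the relaxed spring, at max compression the package has dropped H + x with zero KE, so:
mg(H + x) = ½kx²
½(6930)x² − (17.0)(9.8)x − (17.0)(9.8)(1.58) = 0
3465x² − 166.6x − 263.2 = 0
x = [166.6 + √(27756 + 3.6483e+06)]/(2 × 3465) = 0.3007 m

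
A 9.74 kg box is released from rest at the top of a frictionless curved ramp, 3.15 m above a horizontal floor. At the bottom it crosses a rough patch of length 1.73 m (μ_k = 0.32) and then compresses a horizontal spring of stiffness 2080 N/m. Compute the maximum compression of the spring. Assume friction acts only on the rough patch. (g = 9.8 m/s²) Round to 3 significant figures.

Initial energy: E₁ = mgh = (9.74)(9.8)(3.15) = 300.67 J
Friction removes W_f = μ_k mg d = (0.32)(9.74)(9.8)(1.73) = 52.84 J
Energy reaching the spring: E = 300.67 − 52.84 = 247.83 J
At max compression ½kx² = E ⇒ x = √(2E/k) = √(2 × 247.83/2080) = 0.4882 m

x = 0.488 m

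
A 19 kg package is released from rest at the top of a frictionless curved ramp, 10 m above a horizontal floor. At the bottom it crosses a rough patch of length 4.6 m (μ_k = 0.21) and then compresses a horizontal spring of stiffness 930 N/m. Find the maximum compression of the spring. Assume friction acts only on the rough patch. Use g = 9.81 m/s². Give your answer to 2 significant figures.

x = 1.9 m

Initial energy: E₁ = mgh = (19)(9.81)(10) = 1863.9 J
Friction removes W_f = μ_k mg d = (0.21)(19)(9.81)(4.6) = 180.1 J
Energy reaching the spring: E = 1863.9 − 180.1 = 1683.8 J
At max compression ½kx² = E ⇒ x = √(2E/k) = √(2 × 1683.8/930) = 1.903 m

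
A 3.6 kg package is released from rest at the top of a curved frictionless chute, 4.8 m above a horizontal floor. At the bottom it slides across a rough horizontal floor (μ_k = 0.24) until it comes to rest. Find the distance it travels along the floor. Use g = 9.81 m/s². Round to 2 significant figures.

Energy bookkeeping (friction removes W_f = μ_k N d):
At rest all PE has been dissipated by friction: mgh = μ_k m g d
d = h/μ_k = 4.8/0.24 = 20.00 m

d = 20 m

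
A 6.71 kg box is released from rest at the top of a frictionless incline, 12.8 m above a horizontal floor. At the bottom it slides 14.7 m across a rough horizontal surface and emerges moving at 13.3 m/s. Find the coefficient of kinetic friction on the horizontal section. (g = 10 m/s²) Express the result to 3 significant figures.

Energy bookkeeping (friction removes W_f = μ_k N d):
mgh = ½mv² + μ_k m g d
mgh = 858.88 J; ½mv² = 593.47 J
W_f = 858.88 − 593.47 = 265.4 J
μ_k = W_f/(mg·d) = 265.4/(67.10 × 14.7) = 0.2691

μ_k = 0.269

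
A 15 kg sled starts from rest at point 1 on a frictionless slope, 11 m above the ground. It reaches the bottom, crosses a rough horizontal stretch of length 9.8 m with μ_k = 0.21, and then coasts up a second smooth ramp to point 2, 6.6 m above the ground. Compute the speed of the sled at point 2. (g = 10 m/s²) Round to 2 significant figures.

v = 6.8 m/s

Energy at 1: mgh₁ = (15)(10)(11) = 1650.0 J
Friction loss: W_f = μ_k mg d = 308.7 J
At 2: ½mv² + mgh₂ = mgh₁ − W_f
½mv² = 1650.0 − 308.7 − 990.00 = 351.30 J
v = √(2 × 351.30/15) = 6.844 m/s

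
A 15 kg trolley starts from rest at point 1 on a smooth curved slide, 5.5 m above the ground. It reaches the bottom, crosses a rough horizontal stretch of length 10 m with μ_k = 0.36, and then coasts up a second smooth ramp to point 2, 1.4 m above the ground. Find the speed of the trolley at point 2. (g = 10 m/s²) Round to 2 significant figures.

Energy at 1: mgh₁ = (15)(10)(5.5) = 825.00 J
Friction loss: W_f = μ_k mg d = 540.0 J
At 2: ½mv² + mgh₂ = mgh₁ − W_f
½mv² = 825.00 − 540.0 − 210.00 = 75.000 J
v = √(2 × 75.000/15) = 3.162 m/s

v = 3.2 m/s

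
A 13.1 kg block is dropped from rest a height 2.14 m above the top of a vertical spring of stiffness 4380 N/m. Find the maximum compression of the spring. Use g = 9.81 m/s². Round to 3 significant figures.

Take the reference level at the top of the uncompressed spring. At max compression the block has fallen H + x and is momentarily at rest:
mg(H + x) = ½kx²
½(4380)x² − (13.1)(9.81)x − (13.1)(9.81)(2.14) = 0
2190x² − 128.5x − 275.0 = 0
x = [128.5 + √(16515 + 2.4091e+06)]/(2 × 2190) = 0.3849 m

x = 0.385 m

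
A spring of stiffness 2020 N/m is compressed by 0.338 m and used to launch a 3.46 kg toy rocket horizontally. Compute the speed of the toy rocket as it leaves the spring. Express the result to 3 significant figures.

v = 8.17 m/s

Conservation of energy: ½kx² = ½mv²
v = x√(k/m) = 0.338 × √(2020/3.46) = 8.167 m/s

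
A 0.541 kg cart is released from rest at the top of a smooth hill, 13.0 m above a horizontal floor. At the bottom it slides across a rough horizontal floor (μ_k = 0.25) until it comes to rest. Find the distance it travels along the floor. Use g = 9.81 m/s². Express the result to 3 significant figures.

d = 52.0 m

Applying the work–energy principle:
At rest all PE has been dissipated by friction: mgh = μ_k m g d
d = h/μ_k = 13.0/0.25 = 52.00 m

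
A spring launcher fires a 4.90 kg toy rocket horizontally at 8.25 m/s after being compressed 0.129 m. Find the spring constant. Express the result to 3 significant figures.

Energy stored in the spring equals the launch KE: ½kx² = ½mv²
k = mv²/x² = (4.90)(8.25)²/(0.129)² = 20041 N/m

k = 20000 N/m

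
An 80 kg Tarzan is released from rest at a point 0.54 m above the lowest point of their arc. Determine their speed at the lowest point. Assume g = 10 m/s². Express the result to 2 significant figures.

v = 3.3 m/s

Mechanical energy is conserved (no friction): mgh = ½mv²
v = √(2gh) = √(2 × 10 × 0.54) = √10.800 = 3.286 m/s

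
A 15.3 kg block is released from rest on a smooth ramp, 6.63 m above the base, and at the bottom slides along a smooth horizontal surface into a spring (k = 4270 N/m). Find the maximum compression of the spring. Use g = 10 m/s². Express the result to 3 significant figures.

At max compression the block is momentarily at rest: mgh = ½kx²
x = √(2mgh/k) = √(2 × 15.3 × 10 × 6.63 / 4270) = 0.6893 m

x = 0.689 m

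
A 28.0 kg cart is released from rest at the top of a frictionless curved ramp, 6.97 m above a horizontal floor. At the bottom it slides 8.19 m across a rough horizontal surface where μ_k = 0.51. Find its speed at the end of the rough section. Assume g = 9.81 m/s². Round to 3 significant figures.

Energy at the top = energy at the end + work done against friction:
mgh = ½mv² + μ_k m g d
W_f = μ_k mg d = (0.51)(28.0)(9.81)(8.19) = 1147 J
½mv² = mgh − W_f = 1914.5 − 1147 = 767.21 J
v = √(2 × 767.21/28.0) = 7.403 m/s

v = 7.40 m/s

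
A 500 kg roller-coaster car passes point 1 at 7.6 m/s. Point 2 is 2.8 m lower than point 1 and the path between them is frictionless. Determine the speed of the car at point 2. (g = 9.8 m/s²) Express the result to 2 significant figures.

v = 11 m/s

Mechanical energy is conserved (no friction): ½mv₀² + mgh = ½mv²
v² = v₀² + 2gh = (7.6)² + 2(9.8)(2.8) = 112.64
v = √112.64 = 10.61 m/s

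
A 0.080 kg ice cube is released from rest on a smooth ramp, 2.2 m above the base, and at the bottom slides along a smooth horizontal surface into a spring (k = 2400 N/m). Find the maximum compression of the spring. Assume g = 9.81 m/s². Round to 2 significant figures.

x = 0.038 m

At max compression the cube is momentarily at rest: mgh = ½kx²
x = √(2mgh/k) = √(2 × 0.080 × 9.81 × 2.2 / 2400) = 0.03793 m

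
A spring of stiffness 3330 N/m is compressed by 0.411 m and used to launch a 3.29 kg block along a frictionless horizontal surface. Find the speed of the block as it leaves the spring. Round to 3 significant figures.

The block leaves the spring when the spring is at natural length, so ½kx² = ½mv²
v = x√(k/m) = 0.411 × √(3330/3.29) = 13.08 m/s

v = 13.1 m/s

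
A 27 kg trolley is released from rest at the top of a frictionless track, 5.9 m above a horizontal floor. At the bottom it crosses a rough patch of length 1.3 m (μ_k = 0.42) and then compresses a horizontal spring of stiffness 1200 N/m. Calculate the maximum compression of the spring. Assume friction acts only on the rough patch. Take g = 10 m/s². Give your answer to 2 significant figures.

Initial energy: E₁ = mgh = (27)(10)(5.9) = 1593.0 J
Friction removes W_f = μ_k mg d = (0.42)(27)(10)(1.3) = 147.4 J
Energy reaching the spring: E = 1593.0 − 147.4 = 1445.6 J
At max compression ½kx² = E ⇒ x = √(2E/k) = √(2 × 1445.6/1200) = 1.552 m

x = 1.6 m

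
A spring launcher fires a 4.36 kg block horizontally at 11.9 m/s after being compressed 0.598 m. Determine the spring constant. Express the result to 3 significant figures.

Energy stored in the spring equals the launch KE: ½kx² = ½mv²
k = mv²/x² = (4.36)(11.9)²/(0.598)² = 1727 N/m

k = 1730 N/m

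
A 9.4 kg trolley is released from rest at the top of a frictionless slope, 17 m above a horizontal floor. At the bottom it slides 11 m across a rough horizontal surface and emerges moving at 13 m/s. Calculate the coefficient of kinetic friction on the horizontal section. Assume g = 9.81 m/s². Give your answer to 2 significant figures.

μ_k = 0.76

Applying the work–energy principle:
mgh = ½mv² + μ_k m g d
mgh = 1567.6 J; ½mv² = 794.30 J
W_f = 1567.6 − 794.30 = 773.3 J
μ_k = W_f/(mg·d) = 773.3/(92.21 × 11) = 0.7624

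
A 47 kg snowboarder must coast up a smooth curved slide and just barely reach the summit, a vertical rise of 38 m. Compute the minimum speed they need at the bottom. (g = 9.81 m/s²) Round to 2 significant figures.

At the top they are momentarily at rest, so all KE converts to PE: ½mv² = mgh
v = √(2gh) = √(2 × 9.81 × 38) = 27.30 m/s

v = 27 m/s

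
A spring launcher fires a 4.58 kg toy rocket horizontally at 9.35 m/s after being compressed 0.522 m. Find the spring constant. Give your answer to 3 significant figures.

Spring PE at full compression equals KE at release: ½kx² = ½mv²
k = mv²/x² = (4.58)(9.35)²/(0.522)² = 1469 N/m

k = 1470 N/m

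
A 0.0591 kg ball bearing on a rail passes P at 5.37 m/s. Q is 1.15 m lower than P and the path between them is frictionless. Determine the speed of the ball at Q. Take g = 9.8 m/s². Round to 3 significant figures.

By conservation of mechanical energy, ½mv₀² + mgh = ½mv²
The mass cancels from both sides.
v² = v₀² + 2gh = (5.37)² + 2(9.8)(1.15) = 51.377
v = √51.377 = 7.168 m/s

v = 7.17 m/s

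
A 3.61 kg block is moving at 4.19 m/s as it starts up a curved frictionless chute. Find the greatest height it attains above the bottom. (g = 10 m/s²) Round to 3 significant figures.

By energy conservation, ½mv² = mgh
h = v²/(2g) = 4.19²/(2 × 10) = 0.8778 m

h = 0.878 m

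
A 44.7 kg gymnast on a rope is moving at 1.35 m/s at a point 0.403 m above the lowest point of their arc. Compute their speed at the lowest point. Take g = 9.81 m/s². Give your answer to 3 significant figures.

By conservation of mechanical energy, ½mv₀² + mgh = ½mv²
v² = v₀² + 2gh = (1.35)² + 2(9.81)(0.403) = 9.7294
v = √9.7294 = 3.119 m/s

v = 3.12 m/s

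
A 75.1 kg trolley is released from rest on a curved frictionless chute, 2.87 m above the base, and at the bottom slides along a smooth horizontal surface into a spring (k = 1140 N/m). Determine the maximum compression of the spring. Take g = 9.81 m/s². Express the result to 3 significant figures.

x = 1.93 m

Gravitational PE at the top equals spring PE at max compression: mgh = ½kx²
x = √(2mgh/k) = √(2 × 75.1 × 9.81 × 2.87 / 1140) = 1.926 m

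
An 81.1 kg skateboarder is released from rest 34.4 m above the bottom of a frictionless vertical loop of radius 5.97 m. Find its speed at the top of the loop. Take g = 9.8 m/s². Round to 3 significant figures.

v = 21.0 m/s

Energy conservation: mgh = ½mv_top² + mg(2r)
v_top² = 2g(h − 2r) = 2(9.8)(34.4 − 11.94) = 440.2
v_top = 20.98 m/s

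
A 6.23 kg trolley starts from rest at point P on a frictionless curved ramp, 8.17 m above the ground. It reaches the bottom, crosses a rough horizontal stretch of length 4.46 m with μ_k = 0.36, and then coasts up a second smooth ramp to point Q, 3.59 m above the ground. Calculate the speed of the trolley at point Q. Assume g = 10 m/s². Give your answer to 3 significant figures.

v = 7.71 m/s

Energy at P: mgh₁ = (6.23)(10)(8.17) = 508.99 J
Friction loss: W_f = μ_k mg d = 100.0 J
At Q: ½mv² + mgh₂ = mgh₁ − W_f
½mv² = 508.99 − 100.0 − 223.66 = 185.31 J
v = √(2 × 185.31/6.23) = 7.713 m/s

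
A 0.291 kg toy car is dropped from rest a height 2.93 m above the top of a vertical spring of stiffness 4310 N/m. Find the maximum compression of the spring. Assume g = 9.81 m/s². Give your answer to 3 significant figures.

x = 0.0630 m

Let x be the compression. The total drop is H + x, and the car is instantaneously at rest at max compression, so energy conservation gives:
mg(H + x) = ½kx²
½(4310)x² − (0.291)(9.81)x − (0.291)(9.81)(2.93) = 0
2155x² − 2.855x − 8.364 = 0
x = [2.855 + √(8.149 + 72100)]/(2 × 2155) = 0.06297 m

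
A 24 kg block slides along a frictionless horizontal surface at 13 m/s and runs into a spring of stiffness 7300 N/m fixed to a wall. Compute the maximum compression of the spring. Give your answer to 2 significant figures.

At max compression the block is momentarily at rest: ½mv² = ½kx²
x = v√(m/k) = 13 × √(24/7300) = 0.7454 m

x = 0.75 m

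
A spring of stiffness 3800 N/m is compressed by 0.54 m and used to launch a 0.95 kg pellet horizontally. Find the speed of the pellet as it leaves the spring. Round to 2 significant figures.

Spring PE converts entirely to kinetic energy: ½kx² = ½mv²
v = x√(k/m) = 0.54 × √(3800/0.95) = 34.15 m/s

v = 34 m/s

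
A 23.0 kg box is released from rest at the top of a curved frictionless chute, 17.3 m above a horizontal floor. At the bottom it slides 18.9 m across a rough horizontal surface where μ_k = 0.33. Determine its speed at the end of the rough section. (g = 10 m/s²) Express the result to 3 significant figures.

Energy at the top = energy at the end + work done against friction:
mgh = ½mv² + μ_k m g d
W_f = μ_k mg d = (0.33)(23.0)(10)(18.9) = 1435 J
½mv² = mgh − W_f = 3979.0 − 1435 = 2544.5 J
v = √(2 × 2544.5/23.0) = 14.87 m/s

v = 14.9 m/s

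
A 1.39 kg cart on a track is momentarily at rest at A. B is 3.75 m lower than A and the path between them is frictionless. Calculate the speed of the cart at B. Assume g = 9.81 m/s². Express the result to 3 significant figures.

Energy conservation between the two points: mgh = ½mv²
v = √(2gh) = √(2 × 9.81 × 3.75) = √73.575 = 8.578 m/s

v = 8.58 m/s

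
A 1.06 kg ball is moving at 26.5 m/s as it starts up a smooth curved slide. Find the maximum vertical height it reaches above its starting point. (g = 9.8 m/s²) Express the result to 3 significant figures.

h = 35.8 m

Setting KE at the bottom equal to PE gained: ½mv² = mgh
h = v²/(2g) = 26.5²/(2 × 9.8) = 35.83 m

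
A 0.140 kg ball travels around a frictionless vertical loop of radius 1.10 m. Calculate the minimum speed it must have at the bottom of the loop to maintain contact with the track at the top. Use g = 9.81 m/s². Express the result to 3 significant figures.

v = 7.35 m/s

At the top: mg = mv_top²/r ⇒ v_top² = gr = 10.79 m²/s²
Energy from bottom to top (height 2r): ½mv_bot² = ½mv_top² + mg(2r)
v_bot² = gr + 4gr = 5gr = 53.96
v_bot = √(5gr) = 7.345 m/s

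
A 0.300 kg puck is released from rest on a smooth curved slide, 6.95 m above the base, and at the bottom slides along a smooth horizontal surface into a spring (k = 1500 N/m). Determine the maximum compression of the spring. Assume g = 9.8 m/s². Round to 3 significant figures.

Energy conservation (no friction) from release to max compression: mgh = ½kx²
x = √(2mgh/k) = √(2 × 0.300 × 9.8 × 6.95 / 1500) = 0.1651 m

x = 0.165 m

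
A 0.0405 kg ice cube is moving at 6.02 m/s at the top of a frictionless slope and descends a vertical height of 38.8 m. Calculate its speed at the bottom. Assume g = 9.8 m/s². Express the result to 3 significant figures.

v = 28.2 m/s

Energy conservation between the two points: ½mv₀² + mgh = ½mv²
The mass cancels from both sides.
v² = v₀² + 2gh = (6.02)² + 2(9.8)(38.8) = 796.72
v = √796.72 = 28.23 m/s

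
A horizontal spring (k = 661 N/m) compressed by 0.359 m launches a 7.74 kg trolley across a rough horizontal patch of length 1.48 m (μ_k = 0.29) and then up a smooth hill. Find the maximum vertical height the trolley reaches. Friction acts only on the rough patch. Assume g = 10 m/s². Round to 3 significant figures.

Spring energy: E₀ = ½kx² = ½(661)(0.359)² = 42.595 J
Friction: W_f = μ_k mg d = (0.29)(7.74)(10)(1.48) = 33.22 J
Energy at base of ramp: E = 42.595 − 33.22 = 9.3751 J
At max height all remaining energy is PE: mgh = E ⇒ h = E/(mg) = 9.3751/(7.74 × 10) = 0.1211 m

h = 0.121 m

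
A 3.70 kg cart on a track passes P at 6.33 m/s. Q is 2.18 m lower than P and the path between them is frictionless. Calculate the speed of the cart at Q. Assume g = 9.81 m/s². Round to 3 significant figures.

Mechanical energy is conserved (no friction): ½mv₀² + mgh = ½mv²
v² = v₀² + 2gh = (6.33)² + 2(9.81)(2.18) = 82.841
v = √82.841 = 9.102 m/s

v = 9.10 m/s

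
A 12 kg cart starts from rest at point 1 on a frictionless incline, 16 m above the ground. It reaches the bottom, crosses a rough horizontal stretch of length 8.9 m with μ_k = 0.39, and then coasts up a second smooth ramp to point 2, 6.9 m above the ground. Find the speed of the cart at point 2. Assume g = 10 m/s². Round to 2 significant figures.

Energy at 1: mgh₁ = (12)(10)(16) = 1920.0 J
Friction loss: W_f = μ_k mg d = 416.5 J
At 2: ½mv² + mgh₂ = mgh₁ − W_f
½mv² = 1920.0 − 416.5 − 828.00 = 675.48 J
v = √(2 × 675.48/12) = 10.61 m/s

v = 11 m/s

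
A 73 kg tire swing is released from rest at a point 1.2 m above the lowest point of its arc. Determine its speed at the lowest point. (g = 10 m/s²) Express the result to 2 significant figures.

v = 4.9 m/s

Mechanical energy is conserved (no friction): mgh = ½mv²
v = √(2gh) = √(2 × 10 × 1.2) = √24.000 = 4.899 m/s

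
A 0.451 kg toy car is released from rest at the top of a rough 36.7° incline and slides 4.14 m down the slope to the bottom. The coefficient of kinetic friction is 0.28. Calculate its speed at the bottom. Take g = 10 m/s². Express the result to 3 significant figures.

v = 5.56 m/s

Work–energy: mg(L sinθ) − μ_k(mg cosθ)L = ½mv²
mgh = mgL sinθ = (0.451)(10)(4.14)sin36.7° = 11.158 J
W_f = μ_k mg cosθ · L = (0.28)(0.451)(10)cos36.7°·4.14 = 4.192 J
½mv² = 11.158 − 4.192 = 6.9668 J
v = √(2 × 6.9668/0.451) = 5.558 m/s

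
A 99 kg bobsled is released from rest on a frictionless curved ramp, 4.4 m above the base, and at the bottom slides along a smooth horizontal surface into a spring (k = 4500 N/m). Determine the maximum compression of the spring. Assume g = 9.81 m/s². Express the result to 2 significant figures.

At max compression the bobsled is momentarily at rest: mgh = ½kx²
x = √(2mgh/k) = √(2 × 99 × 9.81 × 4.4 / 4500) = 1.378 m

x = 1.4 m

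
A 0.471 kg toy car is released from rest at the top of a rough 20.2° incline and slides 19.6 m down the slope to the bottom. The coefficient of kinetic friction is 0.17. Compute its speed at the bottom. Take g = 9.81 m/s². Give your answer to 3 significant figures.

Energy: mgh = ½mv² + W_f, with h = L sinθ and W_f = μ_k (mg cosθ) L
mgh = mgL sinθ = (0.471)(9.81)(19.6)sin20.2° = 31.271 J
W_f = μ_k mg cosθ · L = (0.17)(0.471)(9.81)cos20.2°·19.6 = 14.45 J
½mv² = 31.271 − 14.45 = 16.822 J
v = √(2 × 16.822/0.471) = 8.452 m/s

v = 8.45 m/s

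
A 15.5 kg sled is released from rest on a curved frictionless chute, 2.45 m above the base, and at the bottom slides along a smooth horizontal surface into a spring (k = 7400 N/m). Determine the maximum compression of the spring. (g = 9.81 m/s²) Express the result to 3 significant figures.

x = 0.317 m

Gravitational PE at the top equals spring PE at max compression: mgh = ½kx²
x = √(2mgh/k) = √(2 × 15.5 × 9.81 × 2.45 / 7400) = 0.3173 m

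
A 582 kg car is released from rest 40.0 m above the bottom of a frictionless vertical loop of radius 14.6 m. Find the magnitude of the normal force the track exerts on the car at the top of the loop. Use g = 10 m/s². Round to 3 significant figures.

Energy from release to top (height 2r): mgh = ½mv_top² + mg(2r)
v_top² = 2g(h − 2r) = 2(10)(40.0 − 29.20) = 216.00 m²/s²
At the top, both N and weight point toward the centre: N + mg = mv_top²/r
N = m(v_top²/r − g) = 582(216.00/14.6 − 10) = 2790 N

N = 2790 N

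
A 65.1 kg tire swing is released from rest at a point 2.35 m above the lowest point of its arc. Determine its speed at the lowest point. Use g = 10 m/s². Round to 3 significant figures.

v = 6.86 m/s

Mechanical energy is conserved (no friction): mgh = ½mv²
v = √(2gh) = √(2 × 10 × 2.35) = √47.000 = 6.856 m/s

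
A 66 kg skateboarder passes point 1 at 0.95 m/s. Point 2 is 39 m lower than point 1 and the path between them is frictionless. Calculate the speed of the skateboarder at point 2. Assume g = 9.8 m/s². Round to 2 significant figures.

v = 28 m/s

Equating total energy at the two states: ½mv₀² + mgh = ½mv²
v² = v₀² + 2gh = (0.95)² + 2(9.8)(39) = 765.30
v = √765.30 = 27.66 m/s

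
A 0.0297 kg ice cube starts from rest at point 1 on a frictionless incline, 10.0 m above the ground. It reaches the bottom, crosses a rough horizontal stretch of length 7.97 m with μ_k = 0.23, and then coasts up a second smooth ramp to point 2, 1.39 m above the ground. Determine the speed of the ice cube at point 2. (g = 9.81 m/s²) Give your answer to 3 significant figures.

v = 11.5 m/s

Energy at 1: mgh₁ = (0.0297)(9.81)(10.0) = 2.9136 J
Friction loss: W_f = μ_k mg d = 0.5341 J
At 2: ½mv² + mgh₂ = mgh₁ − W_f
½mv² = 2.9136 − 0.5341 − 0.40499 = 1.9745 J
v = √(2 × 1.9745/0.0297) = 11.53 m/s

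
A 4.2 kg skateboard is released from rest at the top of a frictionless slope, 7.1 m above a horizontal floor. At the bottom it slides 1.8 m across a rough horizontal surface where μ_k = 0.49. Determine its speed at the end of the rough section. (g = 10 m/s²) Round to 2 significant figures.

v = 11 m/s

Energy bookkeeping (friction removes W_f = μ_k N d):
mgh = ½mv² + μ_k m g d
W_f = μ_k mg d = (0.49)(4.2)(10)(1.8) = 37.04 J
½mv² = mgh − W_f = 298.20 − 37.04 = 261.16 J
v = √(2 × 261.16/4.2) = 11.15 m/s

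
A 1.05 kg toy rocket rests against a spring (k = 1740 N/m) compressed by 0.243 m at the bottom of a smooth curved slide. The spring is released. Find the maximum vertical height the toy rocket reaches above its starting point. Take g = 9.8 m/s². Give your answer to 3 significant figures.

All spring PE becomes gravitational PE at the highest point: ½kx² = mgh
h = kx²/(2mg) = (1740)(0.243)²/(2 × 1.05 × 9.8) = 4.992 m

h = 4.99 m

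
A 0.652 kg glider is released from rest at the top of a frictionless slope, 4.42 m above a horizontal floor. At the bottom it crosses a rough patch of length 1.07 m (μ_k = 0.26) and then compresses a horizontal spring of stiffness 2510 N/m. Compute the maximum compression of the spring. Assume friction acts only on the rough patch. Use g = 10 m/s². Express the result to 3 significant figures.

x = 0.147 m

Initial energy: E₁ = mgh = (0.652)(10)(4.42) = 28.818 J
Friction removes W_f = μ_k mg d = (0.26)(0.652)(10)(1.07) = 1.814 J
Energy reaching the spring: E = 28.818 − 1.814 = 27.005 J
At max compression ½kx² = E ⇒ x = √(2E/k) = √(2 × 27.005/2510) = 0.1467 m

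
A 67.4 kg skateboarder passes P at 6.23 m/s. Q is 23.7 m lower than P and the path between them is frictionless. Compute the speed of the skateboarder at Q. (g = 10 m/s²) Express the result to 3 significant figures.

Equating total energy at the two states: ½mv₀² + mgh = ½mv²
v² = v₀² + 2gh = (6.23)² + 2(10)(23.7) = 512.81
v = √512.81 = 22.65 m/s

v = 22.6 m/s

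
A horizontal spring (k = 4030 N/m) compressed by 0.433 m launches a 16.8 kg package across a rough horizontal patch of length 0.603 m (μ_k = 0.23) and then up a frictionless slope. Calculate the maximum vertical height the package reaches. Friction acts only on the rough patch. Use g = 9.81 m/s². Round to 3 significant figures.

h = 2.15 m

Spring energy: E₀ = ½kx² = ½(4030)(0.433)² = 377.79 J
Friction: W_f = μ_k mg d = (0.23)(16.8)(9.81)(0.603) = 22.86 J
Energy at base of ramp: E = 377.79 − 22.86 = 354.93 J
At max height all remaining energy is PE: mgh = E ⇒ h = E/(mg) = 354.93/(16.8 × 9.81) = 2.154 m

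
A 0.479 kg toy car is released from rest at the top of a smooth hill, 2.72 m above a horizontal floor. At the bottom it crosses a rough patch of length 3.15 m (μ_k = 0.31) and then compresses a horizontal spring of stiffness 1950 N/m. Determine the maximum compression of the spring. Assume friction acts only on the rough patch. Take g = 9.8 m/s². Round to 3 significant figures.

Initial energy: E₁ = mgh = (0.479)(9.8)(2.72) = 12.768 J
Friction removes W_f = μ_k mg d = (0.31)(0.479)(9.8)(3.15) = 4.584 J
Energy reaching the spring: E = 12.768 − 4.584 = 8.1843 J
At max compression ½kx² = E ⇒ x = √(2E/k) = √(2 × 8.1843/1950) = 0.09162 m

x = 0.0916 m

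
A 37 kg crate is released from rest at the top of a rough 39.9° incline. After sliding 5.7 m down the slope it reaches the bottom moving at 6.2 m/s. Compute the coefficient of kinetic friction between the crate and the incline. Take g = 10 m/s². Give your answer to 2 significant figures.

The energy dissipated by friction is the PE lost minus the KE gained:
mgL sinθ = 1352.8 J; ½mv² = 711.14 J
W_f = 1352.8 − 711.14 = 641.7 J
μ_k = W_f/(mg cosθ · L) = 641.7/(283.9 × 5.7) = 0.3966

μ_k = 0.40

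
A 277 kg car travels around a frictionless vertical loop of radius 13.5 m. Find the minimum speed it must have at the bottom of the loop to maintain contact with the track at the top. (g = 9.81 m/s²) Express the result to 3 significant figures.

v = 25.7 m/s

At the top: mg = mv_top²/r ⇒ v_top² = gr = 132.4 m²/s²
Energy from bottom to top (height 2r): ½mv_bot² = ½mv_top² + mg(2r)
v_bot² = gr + 4gr = 5gr = 662.2
v_bot = √(5gr) = 25.73 m/s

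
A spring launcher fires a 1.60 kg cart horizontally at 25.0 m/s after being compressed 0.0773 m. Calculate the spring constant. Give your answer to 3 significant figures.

Spring PE at full compression equals KE at release: ½kx² = ½mv²
k = mv²/x² = (1.60)(25.0)²/(0.0773)² = 167356 N/m

k = 167000 N/m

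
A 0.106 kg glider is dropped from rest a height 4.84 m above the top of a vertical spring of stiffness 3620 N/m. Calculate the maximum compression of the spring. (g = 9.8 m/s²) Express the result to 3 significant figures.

x = 0.0530 m

Let x be the compression. The total drop is H + x, and the glider is instantaneously at rest at max compression, so energy conservation gives:
mg(H + x) = ½kx²
½(3620)x² − (0.106)(9.8)x − (0.106)(9.8)(4.84) = 0
1810x² − 1.039x − 5.028 = 0
x = [1.039 + √(1.079 + 36401)]/(2 × 1810) = 0.05299 m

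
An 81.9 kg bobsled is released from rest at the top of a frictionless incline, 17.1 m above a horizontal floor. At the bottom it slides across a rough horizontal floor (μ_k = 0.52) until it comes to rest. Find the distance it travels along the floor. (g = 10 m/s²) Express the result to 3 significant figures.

Applying the work–energy principle:
At rest all PE has been dissipated by friction: mgh = μ_k m g d
d = h/μ_k = 17.1/0.52 = 32.88 m

d = 32.9 m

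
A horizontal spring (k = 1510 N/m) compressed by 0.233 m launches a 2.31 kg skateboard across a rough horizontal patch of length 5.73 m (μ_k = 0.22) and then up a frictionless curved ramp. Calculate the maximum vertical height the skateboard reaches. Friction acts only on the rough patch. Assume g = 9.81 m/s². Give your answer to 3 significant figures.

Spring energy: E₀ = ½kx² = ½(1510)(0.233)² = 40.988 J
Friction: W_f = μ_k mg d = (0.22)(2.31)(9.81)(5.73) = 28.57 J
Energy at base of ramp: E = 40.988 − 28.57 = 12.422 J
At max height all remaining energy is PE: mgh = E ⇒ h = E/(mg) = 12.422/(2.31 × 9.81) = 0.5481 m

h = 0.548 m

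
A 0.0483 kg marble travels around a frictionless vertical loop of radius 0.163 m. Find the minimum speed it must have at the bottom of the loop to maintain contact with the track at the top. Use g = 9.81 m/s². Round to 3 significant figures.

At the top: mg = mv_top²/r ⇒ v_top² = gr = 1.599 m²/s²
Energy from bottom to top (height 2r): ½mv_bot² = ½mv_top² + mg(2r)
v_bot² = gr + 4gr = 5gr = 7.995
v_bot = √(5gr) = 2.828 m/s

v = 2.83 m/s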